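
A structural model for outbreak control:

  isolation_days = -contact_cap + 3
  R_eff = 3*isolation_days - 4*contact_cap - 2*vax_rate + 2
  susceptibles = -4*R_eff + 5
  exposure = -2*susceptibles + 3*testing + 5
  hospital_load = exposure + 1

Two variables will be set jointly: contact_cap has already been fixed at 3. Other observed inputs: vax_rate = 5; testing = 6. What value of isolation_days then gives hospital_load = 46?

With contact_cap held at 3:
Intervening on isolation_days fixes its value directly, overriding its dependence on contact_cap.
Substituting into the R_eff equation gives R_eff = 3*isolation_days - 20.
Substituting into the susceptibles equation gives susceptibles = -12*isolation_days + 85.
exposure becomes 24*isolation_days - 147.
hospital_load becomes 24*isolation_days - 146.
Solve 24*isolation_days - 146 = 46: isolation_days = (46 + 146) / 24 = 8.

isolation_days = 8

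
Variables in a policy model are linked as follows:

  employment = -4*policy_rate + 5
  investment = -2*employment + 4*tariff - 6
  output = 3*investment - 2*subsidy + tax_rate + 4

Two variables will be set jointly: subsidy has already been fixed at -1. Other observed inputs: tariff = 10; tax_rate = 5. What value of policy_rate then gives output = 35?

With subsidy held at -1:
Substituting into the investment equation gives investment = 8*policy_rate + 24.
So output = 24*policy_rate + 83.
Solve 24*policy_rate + 83 = 35: policy_rate = (35 - 83) / 24 = -2.

policy_rate = -2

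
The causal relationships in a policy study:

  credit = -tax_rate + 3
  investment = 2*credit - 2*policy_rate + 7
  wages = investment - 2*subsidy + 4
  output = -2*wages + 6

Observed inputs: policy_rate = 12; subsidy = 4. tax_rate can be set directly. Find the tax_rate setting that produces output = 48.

tax_rate = 3

Substituting into the investment equation gives investment = -2*tax_rate - 11.
Substituting into the wages equation gives wages = -2*tax_rate - 15.
output becomes 4*tax_rate + 36.
Solve 4*tax_rate + 36 = 48: tax_rate = (48 - 36) / 4 = 3.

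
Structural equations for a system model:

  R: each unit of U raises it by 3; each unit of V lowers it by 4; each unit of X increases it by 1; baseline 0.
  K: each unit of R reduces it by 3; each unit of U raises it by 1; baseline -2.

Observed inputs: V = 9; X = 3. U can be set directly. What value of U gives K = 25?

Substituting into the R equation gives R = 3*U - 33.
Substituting into the K equation gives K = -8*U + 97.
Solve -8*U + 97 = 25: U = (25 - 97) / -8 = 9.

U = 9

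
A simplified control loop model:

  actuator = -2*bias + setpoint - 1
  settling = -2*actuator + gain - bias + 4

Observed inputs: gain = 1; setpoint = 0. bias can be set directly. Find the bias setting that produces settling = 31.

bias = 8

Substituting into the actuator equation gives actuator = -2*bias - 1.
So settling = 3*bias + 7.
Solve 3*bias + 7 = 31: bias = (31 - 7) / 3 = 8.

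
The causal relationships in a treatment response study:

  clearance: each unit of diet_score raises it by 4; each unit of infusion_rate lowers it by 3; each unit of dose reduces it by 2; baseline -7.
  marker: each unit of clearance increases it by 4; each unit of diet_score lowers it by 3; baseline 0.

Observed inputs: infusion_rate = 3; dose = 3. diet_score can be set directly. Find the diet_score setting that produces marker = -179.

diet_score = -7

Substituting into the clearance equation gives clearance = 4*diet_score - 22.
Substituting into the marker equation gives marker = 13*diet_score - 88.
Solve 13*diet_score - 88 = -179: diet_score = (-179 + 88) / 13 = -7.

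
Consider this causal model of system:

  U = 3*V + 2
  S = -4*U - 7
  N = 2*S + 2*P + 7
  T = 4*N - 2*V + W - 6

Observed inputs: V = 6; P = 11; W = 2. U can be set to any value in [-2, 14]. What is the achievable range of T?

Intervening on U fixes its value directly, overriding its dependence on V.
Substituting into the N equation gives N = -8*U + 15.
So T = -32*U + 44.
Linear in U, so extremes are at the endpoints: U = -2 gives T = 108; U = 14 gives T = -404.

-404 to 108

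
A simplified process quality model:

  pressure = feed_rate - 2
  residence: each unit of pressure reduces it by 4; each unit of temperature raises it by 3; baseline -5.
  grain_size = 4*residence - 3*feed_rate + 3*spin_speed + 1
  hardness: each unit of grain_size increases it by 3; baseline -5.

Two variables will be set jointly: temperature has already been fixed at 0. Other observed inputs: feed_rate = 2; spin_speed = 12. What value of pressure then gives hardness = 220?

pressure = -4

With temperature held at 0:
Intervening on pressure fixes its value directly, overriding its dependence on feed_rate.
Substituting into the residence equation gives residence = -4*pressure - 5.
So grain_size = -16*pressure + 11.
Substituting into the hardness equation gives hardness = -48*pressure + 28.
Solve -48*pressure + 28 = 220: pressure = (220 - 28) / -48 = -4.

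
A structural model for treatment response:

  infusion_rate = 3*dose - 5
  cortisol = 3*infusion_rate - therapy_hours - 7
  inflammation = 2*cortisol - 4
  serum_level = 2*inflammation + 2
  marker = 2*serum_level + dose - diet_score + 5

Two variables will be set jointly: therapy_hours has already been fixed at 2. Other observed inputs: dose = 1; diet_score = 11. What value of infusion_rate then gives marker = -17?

With therapy_hours held at 2:
Intervening on infusion_rate fixes its value directly, overriding its dependence on dose.
Substituting into the cortisol equation gives cortisol = 3*infusion_rate - 9.
This gives inflammation = 6*infusion_rate - 22.
Substituting into the serum_level equation gives serum_level = 12*infusion_rate - 42.
Substituting into the marker equation gives marker = 24*infusion_rate - 89.
Solve 24*infusion_rate - 89 = -17: infusion_rate = (-17 + 89) / 24 = 3.

infusion_rate = 3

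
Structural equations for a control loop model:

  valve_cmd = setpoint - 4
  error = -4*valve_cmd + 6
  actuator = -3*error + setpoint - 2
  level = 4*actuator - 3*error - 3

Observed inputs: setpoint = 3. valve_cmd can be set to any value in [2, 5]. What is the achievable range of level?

Intervening on valve_cmd fixes its value directly, overriding its dependence on setpoint.
Substituting into the actuator equation gives actuator = 12*valve_cmd - 17.
level becomes 60*valve_cmd - 89.
Linear in valve_cmd, so extremes are at the endpoints: valve_cmd = 2 gives level = 31; valve_cmd = 5 gives level = 211.

31 to 211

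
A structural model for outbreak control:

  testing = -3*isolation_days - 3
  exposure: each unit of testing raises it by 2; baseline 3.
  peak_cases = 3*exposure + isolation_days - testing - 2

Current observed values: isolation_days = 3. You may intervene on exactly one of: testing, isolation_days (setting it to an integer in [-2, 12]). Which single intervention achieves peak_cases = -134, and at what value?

set isolation_days = 9

Intervening on testing: peak_cases = 5*testing + 10. Reaching -134 requires testing = -144/5, not an integer.
Intervening on isolation_days: with other inputs at their observed values, peak_cases = -14*isolation_days - 8. Solving for -134 gives isolation_days = 9, within [-2, 12].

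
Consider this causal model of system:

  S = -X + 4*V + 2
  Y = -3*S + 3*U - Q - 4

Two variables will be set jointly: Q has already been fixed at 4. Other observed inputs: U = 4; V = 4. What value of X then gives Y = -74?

With Q held at 4:
Substituting into the S equation gives S = -X + 18.
So Y = 3*X - 50.
Solve 3*X - 50 = -74: X = (-74 + 50) / 3 = -8.

X = -8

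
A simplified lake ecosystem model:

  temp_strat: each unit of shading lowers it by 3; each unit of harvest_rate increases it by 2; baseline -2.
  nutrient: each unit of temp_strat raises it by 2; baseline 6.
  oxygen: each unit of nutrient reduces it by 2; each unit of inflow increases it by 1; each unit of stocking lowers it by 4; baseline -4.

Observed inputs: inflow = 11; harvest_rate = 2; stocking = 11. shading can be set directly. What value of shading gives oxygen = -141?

Substituting into the temp_strat equation gives temp_strat = -3*shading + 2.
nutrient becomes -6*shading + 10.
This gives oxygen = 12*shading - 57.
Solve 12*shading - 57 = -141: shading = (-141 + 57) / 12 = -7.

shading = -7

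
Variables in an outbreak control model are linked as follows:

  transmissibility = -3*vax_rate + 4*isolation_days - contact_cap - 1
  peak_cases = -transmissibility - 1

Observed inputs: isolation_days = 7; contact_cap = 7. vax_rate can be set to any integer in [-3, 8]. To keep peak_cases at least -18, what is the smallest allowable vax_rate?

vax_rate = 1

Substituting into the transmissibility equation gives transmissibility = -3*vax_rate + 20.
This gives peak_cases = 3*vax_rate - 21.
Require 3*vax_rate - 21 ≥ -18, so vax_rate ≥ 1.
The smallest integer in [-3, 8] satisfying this is 1.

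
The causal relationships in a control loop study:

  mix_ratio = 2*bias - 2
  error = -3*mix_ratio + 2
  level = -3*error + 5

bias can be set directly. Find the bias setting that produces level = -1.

Substituting into the error equation gives error = -6*bias + 8.
Substituting into the level equation gives level = 18*bias - 19.
Solve 18*bias - 19 = -1: bias = (-1 + 19) / 18 = 1.

bias = 1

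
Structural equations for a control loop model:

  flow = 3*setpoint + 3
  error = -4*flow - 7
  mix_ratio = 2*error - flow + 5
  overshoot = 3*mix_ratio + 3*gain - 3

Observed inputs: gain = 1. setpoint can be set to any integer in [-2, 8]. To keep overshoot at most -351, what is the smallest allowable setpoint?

setpoint = 3

Substituting into the error equation gives error = -12*setpoint - 19.
This gives mix_ratio = -27*setpoint - 36.
Substituting into the overshoot equation gives overshoot = -81*setpoint - 108.
Require -81*setpoint - 108 ≤ -351, so setpoint ≥ 3.
The smallest integer in [-2, 8] satisfying this is 3.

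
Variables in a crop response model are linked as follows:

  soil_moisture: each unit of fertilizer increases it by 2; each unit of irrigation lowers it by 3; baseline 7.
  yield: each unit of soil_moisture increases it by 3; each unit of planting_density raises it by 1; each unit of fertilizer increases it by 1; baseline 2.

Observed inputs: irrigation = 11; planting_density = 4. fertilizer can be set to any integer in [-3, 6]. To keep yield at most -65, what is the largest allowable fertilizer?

Substituting into the soil_moisture equation gives soil_moisture = 2*fertilizer - 26.
Substituting into the yield equation gives yield = 7*fertilizer - 72.
Require 7*fertilizer - 72 ≤ -65, so fertilizer ≤ 1.
The largest integer in [-3, 6] satisfying this is 1.

fertilizer = 1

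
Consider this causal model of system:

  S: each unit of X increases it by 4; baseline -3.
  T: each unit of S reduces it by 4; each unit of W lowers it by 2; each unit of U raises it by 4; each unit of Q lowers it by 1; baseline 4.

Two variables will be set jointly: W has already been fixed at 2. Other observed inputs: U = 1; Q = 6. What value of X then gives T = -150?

With W held at 2:
Substituting into the T equation gives T = -16*X + 10.
Solve -16*X + 10 = -150: X = (-150 - 10) / -16 = 10.

X = 10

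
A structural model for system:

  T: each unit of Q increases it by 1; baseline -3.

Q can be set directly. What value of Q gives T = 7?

Q = 10

Solve Q - 3 = 7: Q = (7 + 3) / 1 = 10.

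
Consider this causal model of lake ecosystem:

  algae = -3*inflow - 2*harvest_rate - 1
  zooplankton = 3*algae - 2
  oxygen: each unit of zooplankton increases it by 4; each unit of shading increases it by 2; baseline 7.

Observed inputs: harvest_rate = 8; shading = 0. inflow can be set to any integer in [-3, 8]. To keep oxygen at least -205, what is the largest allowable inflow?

inflow = 0

Substituting into the algae equation gives algae = -3*inflow - 17.
Substituting into the zooplankton equation gives zooplankton = -9*inflow - 53.
So oxygen = -36*inflow - 205.
Require -36*inflow - 205 ≥ -205, so inflow ≤ 0.
The largest integer in [-3, 8] satisfying this is 0.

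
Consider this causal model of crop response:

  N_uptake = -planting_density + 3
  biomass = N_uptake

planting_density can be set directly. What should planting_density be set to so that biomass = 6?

Substituting into the biomass equation gives biomass = -planting_density + 3.
Solve -planting_density + 3 = 6: planting_density = (6 - 3) / -1 = -3.

planting_density = -3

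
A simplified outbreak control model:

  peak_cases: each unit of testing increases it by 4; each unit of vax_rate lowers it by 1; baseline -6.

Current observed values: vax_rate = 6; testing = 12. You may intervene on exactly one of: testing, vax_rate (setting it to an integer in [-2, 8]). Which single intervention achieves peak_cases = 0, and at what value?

set testing = 3

Intervening on testing: with other inputs at their observed values, peak_cases = 4*testing - 12. Solving for 0 gives testing = 3, within [-2, 8].
Intervening on vax_rate: peak_cases = -vax_rate + 42. Reaching 0 requires vax_rate = 42, outside [-2, 8].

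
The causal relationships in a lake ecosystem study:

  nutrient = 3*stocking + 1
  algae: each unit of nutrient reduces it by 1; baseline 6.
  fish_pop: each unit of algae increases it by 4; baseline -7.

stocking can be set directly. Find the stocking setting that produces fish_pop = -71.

Substituting into the algae equation gives algae = -3*stocking + 5.
This gives fish_pop = -12*stocking + 13.
Solve -12*stocking + 13 = -71: stocking = (-71 - 13) / -12 = 7.

stocking = 7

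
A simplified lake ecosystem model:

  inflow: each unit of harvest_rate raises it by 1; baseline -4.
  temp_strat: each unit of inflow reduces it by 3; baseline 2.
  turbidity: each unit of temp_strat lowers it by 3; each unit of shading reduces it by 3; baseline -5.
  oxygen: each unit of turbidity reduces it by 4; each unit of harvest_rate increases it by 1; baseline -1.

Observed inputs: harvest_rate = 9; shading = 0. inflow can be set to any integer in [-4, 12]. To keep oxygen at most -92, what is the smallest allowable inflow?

inflow = 4

Intervening on inflow fixes its value directly, overriding its dependence on harvest_rate.
Substituting into the turbidity equation gives turbidity = 9*inflow - 11.
Substituting into the oxygen equation gives oxygen = -36*inflow + 52.
Require -36*inflow + 52 ≤ -92, so inflow ≥ 4.
The smallest integer in [-4, 12] satisfying this is 4.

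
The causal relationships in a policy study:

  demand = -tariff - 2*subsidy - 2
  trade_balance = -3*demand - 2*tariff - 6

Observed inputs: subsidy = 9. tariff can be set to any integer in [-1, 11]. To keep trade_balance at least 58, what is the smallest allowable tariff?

Substituting into the demand equation gives demand = -tariff - 20.
This gives trade_balance = tariff + 54.
Require tariff + 54 ≥ 58, so tariff ≥ 4.
The smallest integer in [-1, 11] satisfying this is 4.

tariff = 4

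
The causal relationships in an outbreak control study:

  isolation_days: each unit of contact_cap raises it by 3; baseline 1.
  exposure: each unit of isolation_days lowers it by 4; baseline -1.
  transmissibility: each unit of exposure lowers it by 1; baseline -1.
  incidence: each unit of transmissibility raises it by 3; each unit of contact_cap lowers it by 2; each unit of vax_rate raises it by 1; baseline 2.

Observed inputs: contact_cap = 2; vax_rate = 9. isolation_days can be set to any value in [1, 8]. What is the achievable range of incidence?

Intervening on isolation_days fixes its value directly, overriding its dependence on contact_cap.
Substituting into the transmissibility equation gives transmissibility = 4*isolation_days.
incidence becomes 12*isolation_days + 7.
Linear in isolation_days, so extremes are at the endpoints: isolation_days = 1 gives incidence = 19; isolation_days = 8 gives incidence = 103.

19 to 103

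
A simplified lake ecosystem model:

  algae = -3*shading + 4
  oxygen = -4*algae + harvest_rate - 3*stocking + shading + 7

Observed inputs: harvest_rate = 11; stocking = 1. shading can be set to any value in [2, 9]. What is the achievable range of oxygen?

Substituting into the oxygen equation gives oxygen = 13*shading - 1.
Linear in shading, so extremes are at the endpoints: shading = 2 gives oxygen = 25; shading = 9 gives oxygen = 116.

25 to 116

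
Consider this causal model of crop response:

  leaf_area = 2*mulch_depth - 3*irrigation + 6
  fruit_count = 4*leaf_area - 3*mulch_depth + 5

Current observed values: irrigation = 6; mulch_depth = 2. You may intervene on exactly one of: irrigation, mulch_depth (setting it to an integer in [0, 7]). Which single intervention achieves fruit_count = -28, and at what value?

Intervening on irrigation: fruit_count = -12*irrigation + 39. Reaching -28 requires irrigation = 67/12, not an integer.
Intervening on mulch_depth: with other inputs at their observed values, fruit_count = 5*mulch_depth - 43. Solving for -28 gives mulch_depth = 3, within [0, 7].

set mulch_depth = 3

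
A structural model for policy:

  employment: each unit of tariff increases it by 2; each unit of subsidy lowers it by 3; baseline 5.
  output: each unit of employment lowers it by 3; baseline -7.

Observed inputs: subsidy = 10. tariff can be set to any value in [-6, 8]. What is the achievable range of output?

Substituting into the employment equation gives employment = 2*tariff - 25.
So output = -6*tariff + 68.
Linear in tariff, so extremes are at the endpoints: tariff = -6 gives output = 104; tariff = 8 gives output = 20.

20 to 104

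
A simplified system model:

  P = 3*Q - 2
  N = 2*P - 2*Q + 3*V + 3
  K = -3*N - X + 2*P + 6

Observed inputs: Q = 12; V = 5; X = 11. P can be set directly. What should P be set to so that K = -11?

Intervening on P fixes its value directly, overriding its dependence on Q.
Substituting into the N equation gives N = 2*P - 6.
Substituting into the K equation gives K = -4*P + 13.
Solve -4*P + 13 = -11: P = (-11 - 13) / -4 = 6.

P = 6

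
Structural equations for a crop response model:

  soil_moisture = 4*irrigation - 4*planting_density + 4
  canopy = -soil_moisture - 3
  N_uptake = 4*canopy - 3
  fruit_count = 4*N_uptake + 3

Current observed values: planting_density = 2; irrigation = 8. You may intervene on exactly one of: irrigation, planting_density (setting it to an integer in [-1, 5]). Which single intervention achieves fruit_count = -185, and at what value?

set irrigation = 3

Intervening on irrigation: with other inputs at their observed values, fruit_count = -64*irrigation + 7. Solving for -185 gives irrigation = 3, within [-1, 5].
Intervening on planting_density: fruit_count = 64*planting_density - 633. Reaching -185 requires planting_density = 7, outside [-1, 5].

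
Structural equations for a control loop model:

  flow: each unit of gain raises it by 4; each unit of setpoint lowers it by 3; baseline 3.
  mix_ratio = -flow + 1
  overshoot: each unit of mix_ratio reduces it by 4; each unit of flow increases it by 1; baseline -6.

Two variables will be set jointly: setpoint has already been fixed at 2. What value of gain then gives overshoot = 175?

With setpoint held at 2:
Substituting into the flow equation gives flow = 4*gain - 3.
Substituting into the mix_ratio equation gives mix_ratio = -4*gain + 4.
Substituting into the overshoot equation gives overshoot = 20*gain - 25.
Solve 20*gain - 25 = 175: gain = (175 + 25) / 20 = 10.

gain = 10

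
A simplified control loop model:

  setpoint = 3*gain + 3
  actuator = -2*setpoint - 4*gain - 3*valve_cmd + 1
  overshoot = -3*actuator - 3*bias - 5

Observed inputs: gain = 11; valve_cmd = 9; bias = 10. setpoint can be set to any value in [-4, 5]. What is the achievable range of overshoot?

Intervening on setpoint fixes its value directly, overriding its dependence on gain.
Substituting into the actuator equation gives actuator = -2*setpoint - 70.
Substituting into the overshoot equation gives overshoot = 6*setpoint + 175.
Linear in setpoint, so extremes are at the endpoints: setpoint = -4 gives overshoot = 151; setpoint = 5 gives overshoot = 205.

151 to 205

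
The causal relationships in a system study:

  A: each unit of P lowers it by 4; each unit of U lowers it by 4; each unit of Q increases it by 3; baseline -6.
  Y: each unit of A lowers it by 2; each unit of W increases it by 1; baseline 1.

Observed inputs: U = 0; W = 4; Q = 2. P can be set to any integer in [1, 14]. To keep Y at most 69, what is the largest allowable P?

Substituting into the A equation gives A = -4*P.
So Y = 8*P + 5.
Require 8*P + 5 ≤ 69, so P ≤ 8.
The largest integer in [1, 14] satisfying this is 8.

P = 8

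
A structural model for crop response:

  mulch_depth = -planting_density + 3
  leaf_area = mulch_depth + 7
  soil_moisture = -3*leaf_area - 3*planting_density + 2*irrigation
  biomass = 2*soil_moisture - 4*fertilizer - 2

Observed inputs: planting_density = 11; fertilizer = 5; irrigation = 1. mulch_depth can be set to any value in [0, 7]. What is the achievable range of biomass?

Intervening on mulch_depth fixes its value directly, overriding its dependence on planting_density.
Substituting into the soil_moisture equation gives soil_moisture = -3*mulch_depth - 52.
So biomass = -6*mulch_depth - 126.
Linear in mulch_depth, so extremes are at the endpoints: mulch_depth = 0 gives biomass = -126; mulch_depth = 7 gives biomass = -168.

-168 to -126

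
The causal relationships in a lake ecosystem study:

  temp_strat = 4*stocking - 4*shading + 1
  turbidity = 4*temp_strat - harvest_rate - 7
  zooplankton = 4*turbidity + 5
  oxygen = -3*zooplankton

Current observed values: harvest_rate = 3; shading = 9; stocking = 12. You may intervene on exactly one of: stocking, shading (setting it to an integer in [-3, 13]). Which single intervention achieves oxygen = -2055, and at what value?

set shading = 1

Intervening on stocking: oxygen = -192*stocking + 1785. Reaching -2055 requires stocking = 20, outside [-3, 13].
Intervening on shading: with other inputs at their observed values, oxygen = 192*shading - 2247. Solving for -2055 gives shading = 1, within [-3, 13].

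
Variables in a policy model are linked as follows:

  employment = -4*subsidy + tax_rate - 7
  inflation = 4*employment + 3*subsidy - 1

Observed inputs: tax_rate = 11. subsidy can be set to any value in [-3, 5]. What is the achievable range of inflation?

-50 to 54

Substituting into the employment equation gives employment = -4*subsidy + 4.
So inflation = -13*subsidy + 15.
Linear in subsidy, so extremes are at the endpoints: subsidy = -3 gives inflation = 54; subsidy = 5 gives inflation = -50.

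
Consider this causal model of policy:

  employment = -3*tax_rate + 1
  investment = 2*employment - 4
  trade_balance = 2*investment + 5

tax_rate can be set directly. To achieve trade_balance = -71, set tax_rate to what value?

tax_rate = 6

Substituting into the investment equation gives investment = -6*tax_rate - 2.
Substituting into the trade_balance equation gives trade_balance = -12*tax_rate + 1.
Solve -12*tax_rate + 1 = -71: tax_rate = (-71 - 1) / -12 = 6.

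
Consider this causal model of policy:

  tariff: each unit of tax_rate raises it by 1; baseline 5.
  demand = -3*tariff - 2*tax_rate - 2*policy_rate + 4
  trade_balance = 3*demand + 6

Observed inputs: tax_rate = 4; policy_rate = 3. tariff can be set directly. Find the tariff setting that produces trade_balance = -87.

Intervening on tariff fixes its value directly, overriding its dependence on tax_rate.
Substituting into the demand equation gives demand = -3*tariff - 10.
Substituting into the trade_balance equation gives trade_balance = -9*tariff - 24.
Solve -9*tariff - 24 = -87: tariff = (-87 + 24) / -9 = 7.

tariff = 7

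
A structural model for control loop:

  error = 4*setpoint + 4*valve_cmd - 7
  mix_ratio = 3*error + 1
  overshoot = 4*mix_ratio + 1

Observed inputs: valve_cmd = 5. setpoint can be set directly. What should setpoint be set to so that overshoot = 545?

setpoint = 8

Substituting into the error equation gives error = 4*setpoint + 13.
So mix_ratio = 12*setpoint + 40.
Substituting into the overshoot equation gives overshoot = 48*setpoint + 161.
Solve 48*setpoint + 161 = 545: setpoint = (545 - 161) / 48 = 8.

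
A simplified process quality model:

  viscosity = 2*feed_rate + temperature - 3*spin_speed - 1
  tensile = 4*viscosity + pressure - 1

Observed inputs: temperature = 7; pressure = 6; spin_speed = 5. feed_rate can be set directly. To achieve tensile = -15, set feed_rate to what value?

feed_rate = 2

Substituting into the viscosity equation gives viscosity = 2*feed_rate - 9.
This gives tensile = 8*feed_rate - 31.
Solve 8*feed_rate - 31 = -15: feed_rate = (-15 + 31) / 8 = 2.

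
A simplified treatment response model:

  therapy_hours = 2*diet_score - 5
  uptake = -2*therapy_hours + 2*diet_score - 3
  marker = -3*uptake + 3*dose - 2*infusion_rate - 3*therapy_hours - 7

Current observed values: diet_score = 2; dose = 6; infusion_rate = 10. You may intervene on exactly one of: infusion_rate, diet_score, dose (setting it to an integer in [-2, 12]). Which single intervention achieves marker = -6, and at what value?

set dose = 9

Intervening on infusion_rate: marker = -2*infusion_rate + 5. Reaching -6 requires infusion_rate = 11/2, not an integer.
Intervening on diet_score: the paths from diet_score to marker cancel (net effect zero), leaving marker = -15; -6 is unreachable this way.
Intervening on dose: with other inputs at their observed values, marker = 3*dose - 33. Solving for -6 gives dose = 9, within [-2, 12].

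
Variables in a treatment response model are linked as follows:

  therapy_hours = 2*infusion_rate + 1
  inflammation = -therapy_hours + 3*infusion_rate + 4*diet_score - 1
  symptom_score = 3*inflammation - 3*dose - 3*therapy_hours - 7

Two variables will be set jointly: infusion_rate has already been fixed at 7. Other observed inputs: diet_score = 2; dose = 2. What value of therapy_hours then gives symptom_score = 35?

With infusion_rate held at 7:
Intervening on therapy_hours fixes its value directly, overriding its dependence on infusion_rate.
Substituting into the inflammation equation gives inflammation = -therapy_hours + 28.
So symptom_score = -6*therapy_hours + 71.
Solve -6*therapy_hours + 71 = 35: therapy_hours = (35 - 71) / -6 = 6.

therapy_hours = 6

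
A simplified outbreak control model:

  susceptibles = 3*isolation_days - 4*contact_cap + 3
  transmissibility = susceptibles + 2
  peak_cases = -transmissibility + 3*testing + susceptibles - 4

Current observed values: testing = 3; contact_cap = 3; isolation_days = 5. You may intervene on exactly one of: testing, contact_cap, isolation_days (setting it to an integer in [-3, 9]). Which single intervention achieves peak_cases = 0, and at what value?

Intervening on testing: with other inputs at their observed values, peak_cases = 3*testing - 6. Solving for 0 gives testing = 2, within [-3, 9].
Intervening on contact_cap: the paths from contact_cap to peak_cases cancel (net effect zero), leaving peak_cases = 3; 0 is unreachable this way.
Intervening on isolation_days: the paths from isolation_days to peak_cases cancel (net effect zero), leaving peak_cases = 3; 0 is unreachable this way.

set testing = 2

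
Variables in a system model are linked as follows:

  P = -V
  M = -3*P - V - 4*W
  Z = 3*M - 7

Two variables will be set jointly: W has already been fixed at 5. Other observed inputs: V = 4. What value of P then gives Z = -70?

P = -1

With W held at 5:
Intervening on P fixes its value directly, overriding its dependence on V.
Substituting into the M equation gives M = -3*P - 24.
So Z = -9*P - 79.
Solve -9*P - 79 = -70: P = (-70 + 79) / -9 = -1.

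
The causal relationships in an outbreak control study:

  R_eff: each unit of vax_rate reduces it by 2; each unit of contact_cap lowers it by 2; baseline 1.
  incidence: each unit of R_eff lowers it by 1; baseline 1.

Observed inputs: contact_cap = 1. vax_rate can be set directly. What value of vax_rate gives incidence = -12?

Substituting into the R_eff equation gives R_eff = -2*vax_rate - 1.
Substituting into the incidence equation gives incidence = 2*vax_rate + 2.
Solve 2*vax_rate + 2 = -12: vax_rate = (-12 - 2) / 2 = -7.

vax_rate = -7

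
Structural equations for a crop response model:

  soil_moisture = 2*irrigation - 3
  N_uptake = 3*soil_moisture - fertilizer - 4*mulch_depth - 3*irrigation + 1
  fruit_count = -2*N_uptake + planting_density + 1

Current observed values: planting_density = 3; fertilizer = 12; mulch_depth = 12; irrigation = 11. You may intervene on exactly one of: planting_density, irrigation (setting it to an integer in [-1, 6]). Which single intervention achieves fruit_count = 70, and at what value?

Intervening on planting_density: with other inputs at their observed values, fruit_count = planting_density + 71. Solving for 70 gives planting_density = -1, within [-1, 6].
Intervening on irrigation: fruit_count = -6*irrigation + 140. Reaching 70 requires irrigation = 35/3, not an integer.

set planting_density = -1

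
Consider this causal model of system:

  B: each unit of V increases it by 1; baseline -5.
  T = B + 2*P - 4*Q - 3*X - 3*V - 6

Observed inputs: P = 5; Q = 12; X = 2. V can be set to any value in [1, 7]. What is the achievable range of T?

Substituting into the T equation gives T = -2*V - 55.
Linear in V, so extremes are at the endpoints: V = 1 gives T = -57; V = 7 gives T = -69.

-69 to -57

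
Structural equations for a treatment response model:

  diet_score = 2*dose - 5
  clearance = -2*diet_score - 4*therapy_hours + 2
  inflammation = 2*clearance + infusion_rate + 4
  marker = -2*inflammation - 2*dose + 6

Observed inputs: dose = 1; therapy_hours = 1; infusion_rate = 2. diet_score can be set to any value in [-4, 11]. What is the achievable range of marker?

Intervening on diet_score fixes its value directly, overriding its dependence on dose.
Substituting into the clearance equation gives clearance = -2*diet_score - 2.
So inflammation = -4*diet_score + 2.
Substituting into the marker equation gives marker = 8*diet_score.
Linear in diet_score, so extremes are at the endpoints: diet_score = -4 gives marker = -32; diet_score = 11 gives marker = 88.

-32 to 88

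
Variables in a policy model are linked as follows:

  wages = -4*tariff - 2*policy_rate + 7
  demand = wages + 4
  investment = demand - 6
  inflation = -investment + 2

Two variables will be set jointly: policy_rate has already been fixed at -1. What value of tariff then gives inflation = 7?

With policy_rate held at -1:
Substituting into the wages equation gives wages = -4*tariff + 9.
Substituting into the demand equation gives demand = -4*tariff + 13.
This gives investment = -4*tariff + 7.
So inflation = 4*tariff - 5.
Solve 4*tariff - 5 = 7: tariff = (7 + 5) / 4 = 3.

tariff = 3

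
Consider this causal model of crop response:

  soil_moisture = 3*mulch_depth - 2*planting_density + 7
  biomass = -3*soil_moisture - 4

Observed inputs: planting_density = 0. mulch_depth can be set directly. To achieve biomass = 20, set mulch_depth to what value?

mulch_depth = -5

Substituting into the soil_moisture equation gives soil_moisture = 3*mulch_depth + 7.
So biomass = -9*mulch_depth - 25.
Solve -9*mulch_depth - 25 = 20: mulch_depth = (20 + 25) / -9 = -5.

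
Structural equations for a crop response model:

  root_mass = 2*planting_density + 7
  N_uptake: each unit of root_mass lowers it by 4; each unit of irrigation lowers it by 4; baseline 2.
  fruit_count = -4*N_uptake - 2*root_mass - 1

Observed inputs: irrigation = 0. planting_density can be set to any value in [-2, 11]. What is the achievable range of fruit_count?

Substituting into the N_uptake equation gives N_uptake = -8*planting_density - 26.
fruit_count becomes 28*planting_density + 89.
Linear in planting_density, so extremes are at the endpoints: planting_density = -2 gives fruit_count = 33; planting_density = 11 gives fruit_count = 397.

33 to 397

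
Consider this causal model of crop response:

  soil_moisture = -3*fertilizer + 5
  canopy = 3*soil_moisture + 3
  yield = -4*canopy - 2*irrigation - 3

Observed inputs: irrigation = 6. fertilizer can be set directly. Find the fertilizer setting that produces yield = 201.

Substituting into the canopy equation gives canopy = -9*fertilizer + 18.
So yield = 36*fertilizer - 87.
Solve 36*fertilizer - 87 = 201: fertilizer = (201 + 87) / 36 = 8.

fertilizer = 8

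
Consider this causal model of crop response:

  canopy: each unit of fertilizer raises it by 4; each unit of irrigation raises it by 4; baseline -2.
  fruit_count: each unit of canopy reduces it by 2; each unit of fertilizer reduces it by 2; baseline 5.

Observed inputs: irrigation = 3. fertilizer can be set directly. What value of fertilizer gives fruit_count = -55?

fertilizer = 4

Substituting into the canopy equation gives canopy = 4*fertilizer + 10.
Substituting into the fruit_count equation gives fruit_count = -10*fertilizer - 15.
Solve -10*fertilizer - 15 = -55: fertilizer = (-55 + 15) / -10 = 4.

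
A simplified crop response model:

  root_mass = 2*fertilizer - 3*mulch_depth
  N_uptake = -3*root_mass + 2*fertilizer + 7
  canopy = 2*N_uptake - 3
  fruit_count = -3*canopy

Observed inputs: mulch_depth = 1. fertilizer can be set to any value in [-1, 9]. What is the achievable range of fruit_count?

Substituting into the root_mass equation gives root_mass = 2*fertilizer - 3.
This gives N_uptake = -4*fertilizer + 16.
Substituting into the canopy equation gives canopy = -8*fertilizer + 29.
Substituting into the fruit_count equation gives fruit_count = 24*fertilizer - 87.
Linear in fertilizer, so extremes are at the endpoints: fertilizer = -1 gives fruit_count = -111; fertilizer = 9 gives fruit_count = 129.

-111 to 129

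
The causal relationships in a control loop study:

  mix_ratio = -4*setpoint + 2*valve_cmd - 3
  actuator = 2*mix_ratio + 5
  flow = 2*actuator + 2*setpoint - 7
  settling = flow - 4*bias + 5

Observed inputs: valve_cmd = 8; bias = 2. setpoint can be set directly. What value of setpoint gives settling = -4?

Substituting into the mix_ratio equation gives mix_ratio = -4*setpoint + 13.
This gives actuator = -8*setpoint + 31.
Substituting into the flow equation gives flow = -14*setpoint + 55.
Substituting into the settling equation gives settling = -14*setpoint + 52.
Solve -14*setpoint + 52 = -4: setpoint = (-4 - 52) / -14 = 4.

setpoint = 4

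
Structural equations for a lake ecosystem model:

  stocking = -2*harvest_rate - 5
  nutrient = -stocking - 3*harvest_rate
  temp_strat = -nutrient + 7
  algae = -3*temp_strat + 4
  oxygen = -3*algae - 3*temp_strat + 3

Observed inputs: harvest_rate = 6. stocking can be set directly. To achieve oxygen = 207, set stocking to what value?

stocking = 11

Intervening on stocking fixes its value directly, overriding its dependence on harvest_rate.
Substituting into the nutrient equation gives nutrient = -stocking - 18.
temp_strat becomes stocking + 25.
Substituting into the algae equation gives algae = -3*stocking - 71.
oxygen becomes 6*stocking + 141.
Solve 6*stocking + 141 = 207: stocking = (207 - 141) / 6 = 11.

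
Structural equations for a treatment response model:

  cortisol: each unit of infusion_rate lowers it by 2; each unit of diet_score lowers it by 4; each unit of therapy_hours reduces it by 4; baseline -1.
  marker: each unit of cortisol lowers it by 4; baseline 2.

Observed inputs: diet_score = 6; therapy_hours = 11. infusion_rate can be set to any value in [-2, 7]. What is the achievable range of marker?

262 to 334

Substituting into the cortisol equation gives cortisol = -2*infusion_rate - 69.
Substituting into the marker equation gives marker = 8*infusion_rate + 278.
Linear in infusion_rate, so extremes are at the endpoints: infusion_rate = -2 gives marker = 262; infusion_rate = 7 gives marker = 334.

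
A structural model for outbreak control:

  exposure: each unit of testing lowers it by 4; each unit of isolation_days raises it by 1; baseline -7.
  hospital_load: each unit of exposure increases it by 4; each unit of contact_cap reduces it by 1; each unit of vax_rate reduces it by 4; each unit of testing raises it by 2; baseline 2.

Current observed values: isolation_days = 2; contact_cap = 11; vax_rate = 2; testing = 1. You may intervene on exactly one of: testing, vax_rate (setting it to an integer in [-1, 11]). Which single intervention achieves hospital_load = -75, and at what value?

Intervening on testing: hospital_load = -14*testing - 37. Reaching -75 requires testing = 19/7, not an integer.
Intervening on vax_rate: with other inputs at their observed values, hospital_load = -4*vax_rate - 43. Solving for -75 gives vax_rate = 8, within [-1, 11].

set vax_rate = 8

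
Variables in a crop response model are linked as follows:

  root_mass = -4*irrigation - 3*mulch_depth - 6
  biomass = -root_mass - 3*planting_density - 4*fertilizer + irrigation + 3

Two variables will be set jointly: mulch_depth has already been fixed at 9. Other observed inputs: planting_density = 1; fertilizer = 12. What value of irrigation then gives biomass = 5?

irrigation = 4

With mulch_depth held at 9:
Substituting into the root_mass equation gives root_mass = -4*irrigation - 33.
Substituting into the biomass equation gives biomass = 5*irrigation - 15.
Solve 5*irrigation - 15 = 5: irrigation = (5 + 15) / 5 = 4.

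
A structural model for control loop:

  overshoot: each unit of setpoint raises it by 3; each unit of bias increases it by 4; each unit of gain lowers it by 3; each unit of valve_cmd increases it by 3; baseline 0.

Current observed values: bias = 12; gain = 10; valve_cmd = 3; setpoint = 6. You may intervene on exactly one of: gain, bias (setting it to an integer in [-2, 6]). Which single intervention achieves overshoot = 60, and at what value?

Intervening on gain: with other inputs at their observed values, overshoot = -3*gain + 75. Solving for 60 gives gain = 5, within [-2, 6].
Intervening on bias: overshoot = 4*bias - 3. Reaching 60 requires bias = 63/4, not an integer.

set gain = 5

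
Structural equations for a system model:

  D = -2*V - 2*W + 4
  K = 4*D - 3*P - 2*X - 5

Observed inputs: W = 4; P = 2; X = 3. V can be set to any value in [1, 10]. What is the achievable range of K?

-113 to -41

Substituting into the D equation gives D = -2*V - 4.
K becomes -8*V - 33.
Linear in V, so extremes are at the endpoints: V = 1 gives K = -41; V = 10 gives K = -113.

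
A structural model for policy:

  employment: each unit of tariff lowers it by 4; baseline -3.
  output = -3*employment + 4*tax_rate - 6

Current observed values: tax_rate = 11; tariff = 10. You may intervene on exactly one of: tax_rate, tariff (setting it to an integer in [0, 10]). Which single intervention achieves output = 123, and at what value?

Intervening on tax_rate: with other inputs at their observed values, output = 4*tax_rate + 123. Solving for 123 gives tax_rate = 0, within [0, 10].
Intervening on tariff: output = 12*tariff + 47. Reaching 123 requires tariff = 19/3, not an integer.

set tax_rate = 0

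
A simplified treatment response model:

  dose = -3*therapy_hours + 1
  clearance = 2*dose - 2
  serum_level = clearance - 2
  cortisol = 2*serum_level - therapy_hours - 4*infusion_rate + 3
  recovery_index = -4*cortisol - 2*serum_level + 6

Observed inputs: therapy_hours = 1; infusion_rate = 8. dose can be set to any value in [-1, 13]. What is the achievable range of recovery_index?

-94 to 186

Intervening on dose fixes its value directly, overriding its dependence on therapy_hours.
Substituting into the serum_level equation gives serum_level = 2*dose - 4.
Substituting into the cortisol equation gives cortisol = 4*dose - 38.
recovery_index becomes -20*dose + 166.
Linear in dose, so extremes are at the endpoints: dose = -1 gives recovery_index = 186; dose = 13 gives recovery_index = -94.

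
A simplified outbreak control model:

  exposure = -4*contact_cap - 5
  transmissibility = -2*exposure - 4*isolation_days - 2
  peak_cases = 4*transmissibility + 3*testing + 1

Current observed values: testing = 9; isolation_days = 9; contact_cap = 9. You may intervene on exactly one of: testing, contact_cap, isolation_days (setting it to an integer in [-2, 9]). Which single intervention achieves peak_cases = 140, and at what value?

Intervening on testing: peak_cases = 3*testing + 177. Reaching 140 requires testing = -37/3, not an integer.
Intervening on contact_cap: with other inputs at their observed values, peak_cases = 32*contact_cap - 84. Solving for 140 gives contact_cap = 7, within [-2, 9].
Intervening on isolation_days: peak_cases = -16*isolation_days + 348. Reaching 140 requires isolation_days = 13, outside [-2, 9].

set contact_cap = 7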